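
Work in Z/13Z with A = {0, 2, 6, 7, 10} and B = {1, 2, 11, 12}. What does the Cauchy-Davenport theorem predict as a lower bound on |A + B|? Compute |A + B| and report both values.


Cauchy-Davenport: |A + B| ≥ min(p, |A| + |B| - 1) for A, B nonempty in Z/pZ.
|A| = 5, |B| = 4, p = 13.
CD lower bound = min(13, 5 + 4 - 1) = min(13, 8) = 8.
Compute A + B mod 13 directly:
a = 0: 0+1=1, 0+2=2, 0+11=11, 0+12=12
a = 2: 2+1=3, 2+2=4, 2+11=0, 2+12=1
a = 6: 6+1=7, 6+2=8, 6+11=4, 6+12=5
a = 7: 7+1=8, 7+2=9, 7+11=5, 7+12=6
a = 10: 10+1=11, 10+2=12, 10+11=8, 10+12=9
A + B = {0, 1, 2, 3, 4, 5, 6, 7, 8, 9, 11, 12}, so |A + B| = 12.
Verify: 12 ≥ 8? Yes ✓.

CD lower bound = 8, actual |A + B| = 12.


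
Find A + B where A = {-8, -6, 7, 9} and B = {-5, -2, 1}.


A + B = {a + b : a ∈ A, b ∈ B}.
Enumerate all |A|·|B| = 4·3 = 12 pairs (a, b) and collect distinct sums.
a = -8: -8+-5=-13, -8+-2=-10, -8+1=-7
a = -6: -6+-5=-11, -6+-2=-8, -6+1=-5
a = 7: 7+-5=2, 7+-2=5, 7+1=8
a = 9: 9+-5=4, 9+-2=7, 9+1=10
Collecting distinct sums: A + B = {-13, -11, -10, -8, -7, -5, 2, 4, 5, 7, 8, 10}
|A + B| = 12

A + B = {-13, -11, -10, -8, -7, -5, 2, 4, 5, 7, 8, 10}


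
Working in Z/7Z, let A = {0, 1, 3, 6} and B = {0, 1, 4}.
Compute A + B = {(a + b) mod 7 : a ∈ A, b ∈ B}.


Work in Z/7Z: reduce every sum a + b modulo 7.
Enumerate all 12 pairs:
a = 0: 0+0=0, 0+1=1, 0+4=4
a = 1: 1+0=1, 1+1=2, 1+4=5
a = 3: 3+0=3, 3+1=4, 3+4=0
a = 6: 6+0=6, 6+1=0, 6+4=3
Distinct residues collected: {0, 1, 2, 3, 4, 5, 6}
|A + B| = 7 (out of 7 total residues).

A + B = {0, 1, 2, 3, 4, 5, 6}


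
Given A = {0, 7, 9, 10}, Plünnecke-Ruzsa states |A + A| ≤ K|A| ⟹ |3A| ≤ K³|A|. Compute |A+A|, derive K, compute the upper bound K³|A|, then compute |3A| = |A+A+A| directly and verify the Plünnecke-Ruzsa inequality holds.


|A| = 4.
Step 1: Compute A + A by enumerating all 16 pairs.
A + A = {0, 7, 9, 10, 14, 16, 17, 18, 19, 20}, so |A + A| = 10.
Step 2: Doubling constant K = |A + A|/|A| = 10/4 = 10/4 ≈ 2.5000.
Step 3: Plünnecke-Ruzsa gives |3A| ≤ K³·|A| = (2.5000)³ · 4 ≈ 62.5000.
Step 4: Compute 3A = A + A + A directly by enumerating all triples (a,b,c) ∈ A³; |3A| = 19.
Step 5: Check 19 ≤ 62.5000? Yes ✓.

K = 10/4, Plünnecke-Ruzsa bound K³|A| ≈ 62.5000, |3A| = 19, inequality holds.


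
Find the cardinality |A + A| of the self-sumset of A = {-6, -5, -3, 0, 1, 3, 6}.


A + A = {a + a' : a, a' ∈ A}; |A| = 7.
General bounds: 2|A| - 1 ≤ |A + A| ≤ |A|(|A|+1)/2, i.e. 13 ≤ |A + A| ≤ 28.
Lower bound 2|A|-1 is attained iff A is an arithmetic progression.
Enumerate sums a + a' for a ≤ a' (symmetric, so this suffices):
a = -6: -6+-6=-12, -6+-5=-11, -6+-3=-9, -6+0=-6, -6+1=-5, -6+3=-3, -6+6=0
a = -5: -5+-5=-10, -5+-3=-8, -5+0=-5, -5+1=-4, -5+3=-2, -5+6=1
a = -3: -3+-3=-6, -3+0=-3, -3+1=-2, -3+3=0, -3+6=3
a = 0: 0+0=0, 0+1=1, 0+3=3, 0+6=6
a = 1: 1+1=2, 1+3=4, 1+6=7
a = 3: 3+3=6, 3+6=9
a = 6: 6+6=12
Distinct sums: {-12, -11, -10, -9, -8, -6, -5, -4, -3, -2, 0, 1, 2, 3, 4, 6, 7, 9, 12}
|A + A| = 19

|A + A| = 19


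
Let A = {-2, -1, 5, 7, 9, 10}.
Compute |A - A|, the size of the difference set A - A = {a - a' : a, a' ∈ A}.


A - A = {a - a' : a, a' ∈ A}; |A| = 6.
Bounds: 2|A|-1 ≤ |A - A| ≤ |A|² - |A| + 1, i.e. 11 ≤ |A - A| ≤ 31.
Note: 0 ∈ A - A always (from a - a). The set is symmetric: if d ∈ A - A then -d ∈ A - A.
Enumerate nonzero differences d = a - a' with a > a' (then include -d):
Positive differences: {1, 2, 3, 4, 5, 6, 7, 8, 9, 10, 11, 12}
Full difference set: {0} ∪ (positive diffs) ∪ (negative diffs).
|A - A| = 1 + 2·12 = 25 (matches direct enumeration: 25).

|A - A| = 25


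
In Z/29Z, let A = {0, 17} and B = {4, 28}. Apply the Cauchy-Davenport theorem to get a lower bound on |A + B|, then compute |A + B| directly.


Cauchy-Davenport: |A + B| ≥ min(p, |A| + |B| - 1) for A, B nonempty in Z/pZ.
|A| = 2, |B| = 2, p = 29.
CD lower bound = min(29, 2 + 2 - 1) = min(29, 3) = 3.
Compute A + B mod 29 directly:
a = 0: 0+4=4, 0+28=28
a = 17: 17+4=21, 17+28=16
A + B = {4, 16, 21, 28}, so |A + B| = 4.
Verify: 4 ≥ 3? Yes ✓.

CD lower bound = 3, actual |A + B| = 4.


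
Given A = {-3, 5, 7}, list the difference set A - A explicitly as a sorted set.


A - A = {a - a' : a, a' ∈ A}.
Compute a - a' for each ordered pair (a, a'):
a = -3: -3--3=0, -3-5=-8, -3-7=-10
a = 5: 5--3=8, 5-5=0, 5-7=-2
a = 7: 7--3=10, 7-5=2, 7-7=0
Collecting distinct values (and noting 0 appears from a-a):
A - A = {-10, -8, -2, 0, 2, 8, 10}
|A - A| = 7

A - A = {-10, -8, -2, 0, 2, 8, 10}


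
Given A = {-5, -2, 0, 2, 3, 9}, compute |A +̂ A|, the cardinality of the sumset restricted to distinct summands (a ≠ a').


Restricted sumset: A +̂ A = {a + a' : a ∈ A, a' ∈ A, a ≠ a'}.
Equivalently, take A + A and drop any sum 2a that is achievable ONLY as a + a for a ∈ A (i.e. sums representable only with equal summands).
Enumerate pairs (a, a') with a < a' (symmetric, so each unordered pair gives one sum; this covers all a ≠ a'):
  -5 + -2 = -7
  -5 + 0 = -5
  -5 + 2 = -3
  -5 + 3 = -2
  -5 + 9 = 4
  -2 + 0 = -2
  -2 + 2 = 0
  -2 + 3 = 1
  -2 + 9 = 7
  0 + 2 = 2
  0 + 3 = 3
  0 + 9 = 9
  2 + 3 = 5
  2 + 9 = 11
  3 + 9 = 12
Collected distinct sums: {-7, -5, -3, -2, 0, 1, 2, 3, 4, 5, 7, 9, 11, 12}
|A +̂ A| = 14
(Reference bound: |A +̂ A| ≥ 2|A| - 3 for |A| ≥ 2, with |A| = 6 giving ≥ 9.)

|A +̂ A| = 14


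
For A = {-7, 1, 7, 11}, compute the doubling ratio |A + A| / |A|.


|A| = 4.
Compute A + A by enumerating all 16 pairs.
A + A = {-14, -6, 0, 2, 4, 8, 12, 14, 18, 22}, so |A + A| = 10.
K = |A + A| / |A| = 10/4 = 5/2 ≈ 2.5000.
Reference: AP of size 4 gives K = 7/4 ≈ 1.7500; a fully generic set of size 4 gives K ≈ 2.5000.

|A| = 4, |A + A| = 10, K = 10/4 = 5/2.


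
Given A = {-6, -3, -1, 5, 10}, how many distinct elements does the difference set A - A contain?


A - A = {a - a' : a, a' ∈ A}; |A| = 5.
Bounds: 2|A|-1 ≤ |A - A| ≤ |A|² - |A| + 1, i.e. 9 ≤ |A - A| ≤ 21.
Note: 0 ∈ A - A always (from a - a). The set is symmetric: if d ∈ A - A then -d ∈ A - A.
Enumerate nonzero differences d = a - a' with a > a' (then include -d):
Positive differences: {2, 3, 5, 6, 8, 11, 13, 16}
Full difference set: {0} ∪ (positive diffs) ∪ (negative diffs).
|A - A| = 1 + 2·8 = 17 (matches direct enumeration: 17).

|A - A| = 17


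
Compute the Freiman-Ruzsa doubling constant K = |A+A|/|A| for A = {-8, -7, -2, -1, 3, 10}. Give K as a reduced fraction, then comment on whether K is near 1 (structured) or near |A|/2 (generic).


|A| = 6.
Compute A + A by enumerating all 36 pairs.
A + A = {-16, -15, -14, -10, -9, -8, -5, -4, -3, -2, 1, 2, 3, 6, 8, 9, 13, 20}, so |A + A| = 18.
K = |A + A| / |A| = 18/6 = 3/1 ≈ 3.0000.
Reference: AP of size 6 gives K = 11/6 ≈ 1.8333; a fully generic set of size 6 gives K ≈ 3.5000.

|A| = 6, |A + A| = 18, K = 18/6 = 3/1.


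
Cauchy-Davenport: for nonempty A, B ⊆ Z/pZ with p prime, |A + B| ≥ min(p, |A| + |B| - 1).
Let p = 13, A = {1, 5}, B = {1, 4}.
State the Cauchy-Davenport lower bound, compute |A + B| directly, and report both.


Cauchy-Davenport: |A + B| ≥ min(p, |A| + |B| - 1) for A, B nonempty in Z/pZ.
|A| = 2, |B| = 2, p = 13.
CD lower bound = min(13, 2 + 2 - 1) = min(13, 3) = 3.
Compute A + B mod 13 directly:
a = 1: 1+1=2, 1+4=5
a = 5: 5+1=6, 5+4=9
A + B = {2, 5, 6, 9}, so |A + B| = 4.
Verify: 4 ≥ 3? Yes ✓.

CD lower bound = 3, actual |A + B| = 4.


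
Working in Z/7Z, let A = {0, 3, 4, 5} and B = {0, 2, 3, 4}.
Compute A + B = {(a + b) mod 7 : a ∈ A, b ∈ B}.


Work in Z/7Z: reduce every sum a + b modulo 7.
Enumerate all 16 pairs:
a = 0: 0+0=0, 0+2=2, 0+3=3, 0+4=4
a = 3: 3+0=3, 3+2=5, 3+3=6, 3+4=0
a = 4: 4+0=4, 4+2=6, 4+3=0, 4+4=1
a = 5: 5+0=5, 5+2=0, 5+3=1, 5+4=2
Distinct residues collected: {0, 1, 2, 3, 4, 5, 6}
|A + B| = 7 (out of 7 total residues).

A + B = {0, 1, 2, 3, 4, 5, 6}


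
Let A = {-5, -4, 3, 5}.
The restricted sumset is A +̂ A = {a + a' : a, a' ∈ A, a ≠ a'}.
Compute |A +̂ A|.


Restricted sumset: A +̂ A = {a + a' : a ∈ A, a' ∈ A, a ≠ a'}.
Equivalently, take A + A and drop any sum 2a that is achievable ONLY as a + a for a ∈ A (i.e. sums representable only with equal summands).
Enumerate pairs (a, a') with a < a' (symmetric, so each unordered pair gives one sum; this covers all a ≠ a'):
  -5 + -4 = -9
  -5 + 3 = -2
  -5 + 5 = 0
  -4 + 3 = -1
  -4 + 5 = 1
  3 + 5 = 8
Collected distinct sums: {-9, -2, -1, 0, 1, 8}
|A +̂ A| = 6
(Reference bound: |A +̂ A| ≥ 2|A| - 3 for |A| ≥ 2, with |A| = 4 giving ≥ 5.)

|A +̂ A| = 6


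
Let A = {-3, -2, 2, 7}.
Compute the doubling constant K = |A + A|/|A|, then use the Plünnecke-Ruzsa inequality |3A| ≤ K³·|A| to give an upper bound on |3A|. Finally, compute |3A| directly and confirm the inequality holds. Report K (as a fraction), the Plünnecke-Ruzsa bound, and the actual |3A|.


|A| = 4.
Step 1: Compute A + A by enumerating all 16 pairs.
A + A = {-6, -5, -4, -1, 0, 4, 5, 9, 14}, so |A + A| = 9.
Step 2: Doubling constant K = |A + A|/|A| = 9/4 = 9/4 ≈ 2.2500.
Step 3: Plünnecke-Ruzsa gives |3A| ≤ K³·|A| = (2.2500)³ · 4 ≈ 45.5625.
Step 4: Compute 3A = A + A + A directly by enumerating all triples (a,b,c) ∈ A³; |3A| = 16.
Step 5: Check 16 ≤ 45.5625? Yes ✓.

K = 9/4, Plünnecke-Ruzsa bound K³|A| ≈ 45.5625, |3A| = 16, inequality holds.


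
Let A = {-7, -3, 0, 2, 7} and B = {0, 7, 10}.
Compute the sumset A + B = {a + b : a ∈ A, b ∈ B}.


A + B = {a + b : a ∈ A, b ∈ B}.
Enumerate all |A|·|B| = 5·3 = 15 pairs (a, b) and collect distinct sums.
a = -7: -7+0=-7, -7+7=0, -7+10=3
a = -3: -3+0=-3, -3+7=4, -3+10=7
a = 0: 0+0=0, 0+7=7, 0+10=10
a = 2: 2+0=2, 2+7=9, 2+10=12
a = 7: 7+0=7, 7+7=14, 7+10=17
Collecting distinct sums: A + B = {-7, -3, 0, 2, 3, 4, 7, 9, 10, 12, 14, 17}
|A + B| = 12

A + B = {-7, -3, 0, 2, 3, 4, 7, 9, 10, 12, 14, 17}


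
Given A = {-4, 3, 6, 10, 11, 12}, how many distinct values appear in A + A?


A + A = {a + a' : a, a' ∈ A}; |A| = 6.
General bounds: 2|A| - 1 ≤ |A + A| ≤ |A|(|A|+1)/2, i.e. 11 ≤ |A + A| ≤ 21.
Lower bound 2|A|-1 is attained iff A is an arithmetic progression.
Enumerate sums a + a' for a ≤ a' (symmetric, so this suffices):
a = -4: -4+-4=-8, -4+3=-1, -4+6=2, -4+10=6, -4+11=7, -4+12=8
a = 3: 3+3=6, 3+6=9, 3+10=13, 3+11=14, 3+12=15
a = 6: 6+6=12, 6+10=16, 6+11=17, 6+12=18
a = 10: 10+10=20, 10+11=21, 10+12=22
a = 11: 11+11=22, 11+12=23
a = 12: 12+12=24
Distinct sums: {-8, -1, 2, 6, 7, 8, 9, 12, 13, 14, 15, 16, 17, 18, 20, 21, 22, 23, 24}
|A + A| = 19

|A + A| = 19


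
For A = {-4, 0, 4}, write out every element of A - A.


A - A = {a - a' : a, a' ∈ A}.
Compute a - a' for each ordered pair (a, a'):
a = -4: -4--4=0, -4-0=-4, -4-4=-8
a = 0: 0--4=4, 0-0=0, 0-4=-4
a = 4: 4--4=8, 4-0=4, 4-4=0
Collecting distinct values (and noting 0 appears from a-a):
A - A = {-8, -4, 0, 4, 8}
|A - A| = 5

A - A = {-8, -4, 0, 4, 8}


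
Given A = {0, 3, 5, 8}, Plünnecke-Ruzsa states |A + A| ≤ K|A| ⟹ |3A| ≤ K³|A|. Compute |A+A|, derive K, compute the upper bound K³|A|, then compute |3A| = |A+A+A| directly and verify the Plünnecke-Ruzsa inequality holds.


|A| = 4.
Step 1: Compute A + A by enumerating all 16 pairs.
A + A = {0, 3, 5, 6, 8, 10, 11, 13, 16}, so |A + A| = 9.
Step 2: Doubling constant K = |A + A|/|A| = 9/4 = 9/4 ≈ 2.2500.
Step 3: Plünnecke-Ruzsa gives |3A| ≤ K³·|A| = (2.2500)³ · 4 ≈ 45.5625.
Step 4: Compute 3A = A + A + A directly by enumerating all triples (a,b,c) ∈ A³; |3A| = 16.
Step 5: Check 16 ≤ 45.5625? Yes ✓.

K = 9/4, Plünnecke-Ruzsa bound K³|A| ≈ 45.5625, |3A| = 16, inequality holds.


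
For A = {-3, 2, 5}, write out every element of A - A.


A - A = {a - a' : a, a' ∈ A}.
Compute a - a' for each ordered pair (a, a'):
a = -3: -3--3=0, -3-2=-5, -3-5=-8
a = 2: 2--3=5, 2-2=0, 2-5=-3
a = 5: 5--3=8, 5-2=3, 5-5=0
Collecting distinct values (and noting 0 appears from a-a):
A - A = {-8, -5, -3, 0, 3, 5, 8}
|A - A| = 7

A - A = {-8, -5, -3, 0, 3, 5, 8}


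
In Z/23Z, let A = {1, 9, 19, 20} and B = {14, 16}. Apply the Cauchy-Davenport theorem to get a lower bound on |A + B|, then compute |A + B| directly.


Cauchy-Davenport: |A + B| ≥ min(p, |A| + |B| - 1) for A, B nonempty in Z/pZ.
|A| = 4, |B| = 2, p = 23.
CD lower bound = min(23, 4 + 2 - 1) = min(23, 5) = 5.
Compute A + B mod 23 directly:
a = 1: 1+14=15, 1+16=17
a = 9: 9+14=0, 9+16=2
a = 19: 19+14=10, 19+16=12
a = 20: 20+14=11, 20+16=13
A + B = {0, 2, 10, 11, 12, 13, 15, 17}, so |A + B| = 8.
Verify: 8 ≥ 5? Yes ✓.

CD lower bound = 5, actual |A + B| = 8.


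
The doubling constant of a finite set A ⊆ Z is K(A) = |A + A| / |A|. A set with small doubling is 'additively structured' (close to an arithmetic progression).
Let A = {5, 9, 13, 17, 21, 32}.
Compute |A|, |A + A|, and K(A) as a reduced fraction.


|A| = 6.
Compute A + A by enumerating all 36 pairs.
A + A = {10, 14, 18, 22, 26, 30, 34, 37, 38, 41, 42, 45, 49, 53, 64}, so |A + A| = 15.
K = |A + A| / |A| = 15/6 = 5/2 ≈ 2.5000.
Reference: AP of size 6 gives K = 11/6 ≈ 1.8333; a fully generic set of size 6 gives K ≈ 3.5000.

|A| = 6, |A + A| = 15, K = 15/6 = 5/2.


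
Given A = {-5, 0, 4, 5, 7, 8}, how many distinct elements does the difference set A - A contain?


A - A = {a - a' : a, a' ∈ A}; |A| = 6.
Bounds: 2|A|-1 ≤ |A - A| ≤ |A|² - |A| + 1, i.e. 11 ≤ |A - A| ≤ 31.
Note: 0 ∈ A - A always (from a - a). The set is symmetric: if d ∈ A - A then -d ∈ A - A.
Enumerate nonzero differences d = a - a' with a > a' (then include -d):
Positive differences: {1, 2, 3, 4, 5, 7, 8, 9, 10, 12, 13}
Full difference set: {0} ∪ (positive diffs) ∪ (negative diffs).
|A - A| = 1 + 2·11 = 23 (matches direct enumeration: 23).

|A - A| = 23


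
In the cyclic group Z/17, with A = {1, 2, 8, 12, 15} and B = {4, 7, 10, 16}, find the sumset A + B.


Work in Z/17Z: reduce every sum a + b modulo 17.
Enumerate all 20 pairs:
a = 1: 1+4=5, 1+7=8, 1+10=11, 1+16=0
a = 2: 2+4=6, 2+7=9, 2+10=12, 2+16=1
a = 8: 8+4=12, 8+7=15, 8+10=1, 8+16=7
a = 12: 12+4=16, 12+7=2, 12+10=5, 12+16=11
a = 15: 15+4=2, 15+7=5, 15+10=8, 15+16=14
Distinct residues collected: {0, 1, 2, 5, 6, 7, 8, 9, 11, 12, 14, 15, 16}
|A + B| = 13 (out of 17 total residues).

A + B = {0, 1, 2, 5, 6, 7, 8, 9, 11, 12, 14, 15, 16}


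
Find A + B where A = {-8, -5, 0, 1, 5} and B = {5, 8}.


A + B = {a + b : a ∈ A, b ∈ B}.
Enumerate all |A|·|B| = 5·2 = 10 pairs (a, b) and collect distinct sums.
a = -8: -8+5=-3, -8+8=0
a = -5: -5+5=0, -5+8=3
a = 0: 0+5=5, 0+8=8
a = 1: 1+5=6, 1+8=9
a = 5: 5+5=10, 5+8=13
Collecting distinct sums: A + B = {-3, 0, 3, 5, 6, 8, 9, 10, 13}
|A + B| = 9

A + B = {-3, 0, 3, 5, 6, 8, 9, 10, 13}


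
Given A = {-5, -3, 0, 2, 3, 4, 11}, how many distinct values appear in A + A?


A + A = {a + a' : a, a' ∈ A}; |A| = 7.
General bounds: 2|A| - 1 ≤ |A + A| ≤ |A|(|A|+1)/2, i.e. 13 ≤ |A + A| ≤ 28.
Lower bound 2|A|-1 is attained iff A is an arithmetic progression.
Enumerate sums a + a' for a ≤ a' (symmetric, so this suffices):
a = -5: -5+-5=-10, -5+-3=-8, -5+0=-5, -5+2=-3, -5+3=-2, -5+4=-1, -5+11=6
a = -3: -3+-3=-6, -3+0=-3, -3+2=-1, -3+3=0, -3+4=1, -3+11=8
a = 0: 0+0=0, 0+2=2, 0+3=3, 0+4=4, 0+11=11
a = 2: 2+2=4, 2+3=5, 2+4=6, 2+11=13
a = 3: 3+3=6, 3+4=7, 3+11=14
a = 4: 4+4=8, 4+11=15
a = 11: 11+11=22
Distinct sums: {-10, -8, -6, -5, -3, -2, -1, 0, 1, 2, 3, 4, 5, 6, 7, 8, 11, 13, 14, 15, 22}
|A + A| = 21

|A + A| = 21


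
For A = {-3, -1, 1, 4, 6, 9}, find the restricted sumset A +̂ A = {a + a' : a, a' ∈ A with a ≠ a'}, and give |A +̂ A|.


Restricted sumset: A +̂ A = {a + a' : a ∈ A, a' ∈ A, a ≠ a'}.
Equivalently, take A + A and drop any sum 2a that is achievable ONLY as a + a for a ∈ A (i.e. sums representable only with equal summands).
Enumerate pairs (a, a') with a < a' (symmetric, so each unordered pair gives one sum; this covers all a ≠ a'):
  -3 + -1 = -4
  -3 + 1 = -2
  -3 + 4 = 1
  -3 + 6 = 3
  -3 + 9 = 6
  -1 + 1 = 0
  -1 + 4 = 3
  -1 + 6 = 5
  -1 + 9 = 8
  1 + 4 = 5
  1 + 6 = 7
  1 + 9 = 10
  4 + 6 = 10
  4 + 9 = 13
  6 + 9 = 15
Collected distinct sums: {-4, -2, 0, 1, 3, 5, 6, 7, 8, 10, 13, 15}
|A +̂ A| = 12
(Reference bound: |A +̂ A| ≥ 2|A| - 3 for |A| ≥ 2, with |A| = 6 giving ≥ 9.)

|A +̂ A| = 12


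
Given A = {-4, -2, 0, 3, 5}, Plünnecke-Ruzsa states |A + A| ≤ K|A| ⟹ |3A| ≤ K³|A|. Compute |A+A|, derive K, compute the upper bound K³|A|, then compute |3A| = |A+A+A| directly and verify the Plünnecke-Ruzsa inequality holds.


|A| = 5.
Step 1: Compute A + A by enumerating all 25 pairs.
A + A = {-8, -6, -4, -2, -1, 0, 1, 3, 5, 6, 8, 10}, so |A + A| = 12.
Step 2: Doubling constant K = |A + A|/|A| = 12/5 = 12/5 ≈ 2.4000.
Step 3: Plünnecke-Ruzsa gives |3A| ≤ K³·|A| = (2.4000)³ · 5 ≈ 69.1200.
Step 4: Compute 3A = A + A + A directly by enumerating all triples (a,b,c) ∈ A³; |3A| = 22.
Step 5: Check 22 ≤ 69.1200? Yes ✓.

K = 12/5, Plünnecke-Ruzsa bound K³|A| ≈ 69.1200, |3A| = 22, inequality holds.


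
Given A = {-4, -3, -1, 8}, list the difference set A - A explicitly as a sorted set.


A - A = {a - a' : a, a' ∈ A}.
Compute a - a' for each ordered pair (a, a'):
a = -4: -4--4=0, -4--3=-1, -4--1=-3, -4-8=-12
a = -3: -3--4=1, -3--3=0, -3--1=-2, -3-8=-11
a = -1: -1--4=3, -1--3=2, -1--1=0, -1-8=-9
a = 8: 8--4=12, 8--3=11, 8--1=9, 8-8=0
Collecting distinct values (and noting 0 appears from a-a):
A - A = {-12, -11, -9, -3, -2, -1, 0, 1, 2, 3, 9, 11, 12}
|A - A| = 13

A - A = {-12, -11, -9, -3, -2, -1, 0, 1, 2, 3, 9, 11, 12}


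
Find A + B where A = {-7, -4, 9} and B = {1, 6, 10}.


A + B = {a + b : a ∈ A, b ∈ B}.
Enumerate all |A|·|B| = 3·3 = 9 pairs (a, b) and collect distinct sums.
a = -7: -7+1=-6, -7+6=-1, -7+10=3
a = -4: -4+1=-3, -4+6=2, -4+10=6
a = 9: 9+1=10, 9+6=15, 9+10=19
Collecting distinct sums: A + B = {-6, -3, -1, 2, 3, 6, 10, 15, 19}
|A + B| = 9

A + B = {-6, -3, -1, 2, 3, 6, 10, 15, 19}


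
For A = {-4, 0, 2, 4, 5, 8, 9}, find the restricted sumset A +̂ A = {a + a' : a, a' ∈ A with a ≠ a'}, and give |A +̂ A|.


Restricted sumset: A +̂ A = {a + a' : a ∈ A, a' ∈ A, a ≠ a'}.
Equivalently, take A + A and drop any sum 2a that is achievable ONLY as a + a for a ∈ A (i.e. sums representable only with equal summands).
Enumerate pairs (a, a') with a < a' (symmetric, so each unordered pair gives one sum; this covers all a ≠ a'):
  -4 + 0 = -4
  -4 + 2 = -2
  -4 + 4 = 0
  -4 + 5 = 1
  -4 + 8 = 4
  -4 + 9 = 5
  0 + 2 = 2
  0 + 4 = 4
  0 + 5 = 5
  0 + 8 = 8
  0 + 9 = 9
  2 + 4 = 6
  2 + 5 = 7
  2 + 8 = 10
  2 + 9 = 11
  4 + 5 = 9
  4 + 8 = 12
  4 + 9 = 13
  5 + 8 = 13
  5 + 9 = 14
  8 + 9 = 17
Collected distinct sums: {-4, -2, 0, 1, 2, 4, 5, 6, 7, 8, 9, 10, 11, 12, 13, 14, 17}
|A +̂ A| = 17
(Reference bound: |A +̂ A| ≥ 2|A| - 3 for |A| ≥ 2, with |A| = 7 giving ≥ 11.)

|A +̂ A| = 17


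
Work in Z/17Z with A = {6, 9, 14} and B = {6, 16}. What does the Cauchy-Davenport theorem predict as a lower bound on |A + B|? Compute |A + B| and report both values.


Cauchy-Davenport: |A + B| ≥ min(p, |A| + |B| - 1) for A, B nonempty in Z/pZ.
|A| = 3, |B| = 2, p = 17.
CD lower bound = min(17, 3 + 2 - 1) = min(17, 4) = 4.
Compute A + B mod 17 directly:
a = 6: 6+6=12, 6+16=5
a = 9: 9+6=15, 9+16=8
a = 14: 14+6=3, 14+16=13
A + B = {3, 5, 8, 12, 13, 15}, so |A + B| = 6.
Verify: 6 ≥ 4? Yes ✓.

CD lower bound = 4, actual |A + B| = 6.


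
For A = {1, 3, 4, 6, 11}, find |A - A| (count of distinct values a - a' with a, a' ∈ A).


A - A = {a - a' : a, a' ∈ A}; |A| = 5.
Bounds: 2|A|-1 ≤ |A - A| ≤ |A|² - |A| + 1, i.e. 9 ≤ |A - A| ≤ 21.
Note: 0 ∈ A - A always (from a - a). The set is symmetric: if d ∈ A - A then -d ∈ A - A.
Enumerate nonzero differences d = a - a' with a > a' (then include -d):
Positive differences: {1, 2, 3, 5, 7, 8, 10}
Full difference set: {0} ∪ (positive diffs) ∪ (negative diffs).
|A - A| = 1 + 2·7 = 15 (matches direct enumeration: 15).

|A - A| = 15


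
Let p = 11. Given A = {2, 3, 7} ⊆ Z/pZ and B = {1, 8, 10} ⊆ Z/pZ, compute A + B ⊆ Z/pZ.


Work in Z/11Z: reduce every sum a + b modulo 11.
Enumerate all 9 pairs:
a = 2: 2+1=3, 2+8=10, 2+10=1
a = 3: 3+1=4, 3+8=0, 3+10=2
a = 7: 7+1=8, 7+8=4, 7+10=6
Distinct residues collected: {0, 1, 2, 3, 4, 6, 8, 10}
|A + B| = 8 (out of 11 total residues).

A + B = {0, 1, 2, 3, 4, 6, 8, 10}


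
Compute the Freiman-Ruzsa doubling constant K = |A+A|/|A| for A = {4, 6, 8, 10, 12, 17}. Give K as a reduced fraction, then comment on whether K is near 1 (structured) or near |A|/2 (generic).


|A| = 6.
Compute A + A by enumerating all 36 pairs.
A + A = {8, 10, 12, 14, 16, 18, 20, 21, 22, 23, 24, 25, 27, 29, 34}, so |A + A| = 15.
K = |A + A| / |A| = 15/6 = 5/2 ≈ 2.5000.
Reference: AP of size 6 gives K = 11/6 ≈ 1.8333; a fully generic set of size 6 gives K ≈ 3.5000.

|A| = 6, |A + A| = 15, K = 15/6 = 5/2.


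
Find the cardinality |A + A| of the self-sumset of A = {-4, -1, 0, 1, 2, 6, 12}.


A + A = {a + a' : a, a' ∈ A}; |A| = 7.
General bounds: 2|A| - 1 ≤ |A + A| ≤ |A|(|A|+1)/2, i.e. 13 ≤ |A + A| ≤ 28.
Lower bound 2|A|-1 is attained iff A is an arithmetic progression.
Enumerate sums a + a' for a ≤ a' (symmetric, so this suffices):
a = -4: -4+-4=-8, -4+-1=-5, -4+0=-4, -4+1=-3, -4+2=-2, -4+6=2, -4+12=8
a = -1: -1+-1=-2, -1+0=-1, -1+1=0, -1+2=1, -1+6=5, -1+12=11
a = 0: 0+0=0, 0+1=1, 0+2=2, 0+6=6, 0+12=12
a = 1: 1+1=2, 1+2=3, 1+6=7, 1+12=13
a = 2: 2+2=4, 2+6=8, 2+12=14
a = 6: 6+6=12, 6+12=18
a = 12: 12+12=24
Distinct sums: {-8, -5, -4, -3, -2, -1, 0, 1, 2, 3, 4, 5, 6, 7, 8, 11, 12, 13, 14, 18, 24}
|A + A| = 21

|A + A| = 21


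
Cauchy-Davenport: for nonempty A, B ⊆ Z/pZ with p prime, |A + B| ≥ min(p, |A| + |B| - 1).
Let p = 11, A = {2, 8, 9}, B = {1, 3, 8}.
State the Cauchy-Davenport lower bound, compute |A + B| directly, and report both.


Cauchy-Davenport: |A + B| ≥ min(p, |A| + |B| - 1) for A, B nonempty in Z/pZ.
|A| = 3, |B| = 3, p = 11.
CD lower bound = min(11, 3 + 3 - 1) = min(11, 5) = 5.
Compute A + B mod 11 directly:
a = 2: 2+1=3, 2+3=5, 2+8=10
a = 8: 8+1=9, 8+3=0, 8+8=5
a = 9: 9+1=10, 9+3=1, 9+8=6
A + B = {0, 1, 3, 5, 6, 9, 10}, so |A + B| = 7.
Verify: 7 ≥ 5? Yes ✓.

CD lower bound = 5, actual |A + B| = 7.


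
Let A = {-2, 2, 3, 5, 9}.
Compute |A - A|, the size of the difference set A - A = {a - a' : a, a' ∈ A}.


A - A = {a - a' : a, a' ∈ A}; |A| = 5.
Bounds: 2|A|-1 ≤ |A - A| ≤ |A|² - |A| + 1, i.e. 9 ≤ |A - A| ≤ 21.
Note: 0 ∈ A - A always (from a - a). The set is symmetric: if d ∈ A - A then -d ∈ A - A.
Enumerate nonzero differences d = a - a' with a > a' (then include -d):
Positive differences: {1, 2, 3, 4, 5, 6, 7, 11}
Full difference set: {0} ∪ (positive diffs) ∪ (negative diffs).
|A - A| = 1 + 2·8 = 17 (matches direct enumeration: 17).

|A - A| = 17


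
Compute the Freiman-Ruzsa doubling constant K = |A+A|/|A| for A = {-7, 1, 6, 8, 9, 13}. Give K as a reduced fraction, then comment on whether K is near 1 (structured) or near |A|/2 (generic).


|A| = 6.
Compute A + A by enumerating all 36 pairs.
A + A = {-14, -6, -1, 1, 2, 6, 7, 9, 10, 12, 14, 15, 16, 17, 18, 19, 21, 22, 26}, so |A + A| = 19.
K = |A + A| / |A| = 19/6 (already in lowest terms) ≈ 3.1667.
Reference: AP of size 6 gives K = 11/6 ≈ 1.8333; a fully generic set of size 6 gives K ≈ 3.5000.

|A| = 6, |A + A| = 19, K = 19/6.


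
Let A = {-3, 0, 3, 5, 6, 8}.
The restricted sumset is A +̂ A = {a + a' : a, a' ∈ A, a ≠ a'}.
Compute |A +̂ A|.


Restricted sumset: A +̂ A = {a + a' : a ∈ A, a' ∈ A, a ≠ a'}.
Equivalently, take A + A and drop any sum 2a that is achievable ONLY as a + a for a ∈ A (i.e. sums representable only with equal summands).
Enumerate pairs (a, a') with a < a' (symmetric, so each unordered pair gives one sum; this covers all a ≠ a'):
  -3 + 0 = -3
  -3 + 3 = 0
  -3 + 5 = 2
  -3 + 6 = 3
  -3 + 8 = 5
  0 + 3 = 3
  0 + 5 = 5
  0 + 6 = 6
  0 + 8 = 8
  3 + 5 = 8
  3 + 6 = 9
  3 + 8 = 11
  5 + 6 = 11
  5 + 8 = 13
  6 + 8 = 14
Collected distinct sums: {-3, 0, 2, 3, 5, 6, 8, 9, 11, 13, 14}
|A +̂ A| = 11
(Reference bound: |A +̂ A| ≥ 2|A| - 3 for |A| ≥ 2, with |A| = 6 giving ≥ 9.)

|A +̂ A| = 11


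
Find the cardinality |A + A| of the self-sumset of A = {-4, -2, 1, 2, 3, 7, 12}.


A + A = {a + a' : a, a' ∈ A}; |A| = 7.
General bounds: 2|A| - 1 ≤ |A + A| ≤ |A|(|A|+1)/2, i.e. 13 ≤ |A + A| ≤ 28.
Lower bound 2|A|-1 is attained iff A is an arithmetic progression.
Enumerate sums a + a' for a ≤ a' (symmetric, so this suffices):
a = -4: -4+-4=-8, -4+-2=-6, -4+1=-3, -4+2=-2, -4+3=-1, -4+7=3, -4+12=8
a = -2: -2+-2=-4, -2+1=-1, -2+2=0, -2+3=1, -2+7=5, -2+12=10
a = 1: 1+1=2, 1+2=3, 1+3=4, 1+7=8, 1+12=13
a = 2: 2+2=4, 2+3=5, 2+7=9, 2+12=14
a = 3: 3+3=6, 3+7=10, 3+12=15
a = 7: 7+7=14, 7+12=19
a = 12: 12+12=24
Distinct sums: {-8, -6, -4, -3, -2, -1, 0, 1, 2, 3, 4, 5, 6, 8, 9, 10, 13, 14, 15, 19, 24}
|A + A| = 21

|A + A| = 21


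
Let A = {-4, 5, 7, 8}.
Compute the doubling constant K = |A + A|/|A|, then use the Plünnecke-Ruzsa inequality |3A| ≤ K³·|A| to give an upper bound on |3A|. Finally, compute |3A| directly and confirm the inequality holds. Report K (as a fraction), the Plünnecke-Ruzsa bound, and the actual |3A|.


|A| = 4.
Step 1: Compute A + A by enumerating all 16 pairs.
A + A = {-8, 1, 3, 4, 10, 12, 13, 14, 15, 16}, so |A + A| = 10.
Step 2: Doubling constant K = |A + A|/|A| = 10/4 = 10/4 ≈ 2.5000.
Step 3: Plünnecke-Ruzsa gives |3A| ≤ K³·|A| = (2.5000)³ · 4 ≈ 62.5000.
Step 4: Compute 3A = A + A + A directly by enumerating all triples (a,b,c) ∈ A³; |3A| = 19.
Step 5: Check 19 ≤ 62.5000? Yes ✓.

K = 10/4, Plünnecke-Ruzsa bound K³|A| ≈ 62.5000, |3A| = 19, inequality holds.


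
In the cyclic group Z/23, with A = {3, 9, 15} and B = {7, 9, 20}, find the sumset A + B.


Work in Z/23Z: reduce every sum a + b modulo 23.
Enumerate all 9 pairs:
a = 3: 3+7=10, 3+9=12, 3+20=0
a = 9: 9+7=16, 9+9=18, 9+20=6
a = 15: 15+7=22, 15+9=1, 15+20=12
Distinct residues collected: {0, 1, 6, 10, 12, 16, 18, 22}
|A + B| = 8 (out of 23 total residues).

A + B = {0, 1, 6, 10, 12, 16, 18, 22}


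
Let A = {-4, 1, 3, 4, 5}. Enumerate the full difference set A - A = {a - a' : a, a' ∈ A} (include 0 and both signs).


A - A = {a - a' : a, a' ∈ A}.
Compute a - a' for each ordered pair (a, a'):
a = -4: -4--4=0, -4-1=-5, -4-3=-7, -4-4=-8, -4-5=-9
a = 1: 1--4=5, 1-1=0, 1-3=-2, 1-4=-3, 1-5=-4
a = 3: 3--4=7, 3-1=2, 3-3=0, 3-4=-1, 3-5=-2
a = 4: 4--4=8, 4-1=3, 4-3=1, 4-4=0, 4-5=-1
a = 5: 5--4=9, 5-1=4, 5-3=2, 5-4=1, 5-5=0
Collecting distinct values (and noting 0 appears from a-a):
A - A = {-9, -8, -7, -5, -4, -3, -2, -1, 0, 1, 2, 3, 4, 5, 7, 8, 9}
|A - A| = 17

A - A = {-9, -8, -7, -5, -4, -3, -2, -1, 0, 1, 2, 3, 4, 5, 7, 8, 9}


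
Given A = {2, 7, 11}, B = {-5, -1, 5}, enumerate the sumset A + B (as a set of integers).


A + B = {a + b : a ∈ A, b ∈ B}.
Enumerate all |A|·|B| = 3·3 = 9 pairs (a, b) and collect distinct sums.
a = 2: 2+-5=-3, 2+-1=1, 2+5=7
a = 7: 7+-5=2, 7+-1=6, 7+5=12
a = 11: 11+-5=6, 11+-1=10, 11+5=16
Collecting distinct sums: A + B = {-3, 1, 2, 6, 7, 10, 12, 16}
|A + B| = 8

A + B = {-3, 1, 2, 6, 7, 10, 12, 16}


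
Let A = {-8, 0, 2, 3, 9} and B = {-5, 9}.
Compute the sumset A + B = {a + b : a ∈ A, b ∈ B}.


A + B = {a + b : a ∈ A, b ∈ B}.
Enumerate all |A|·|B| = 5·2 = 10 pairs (a, b) and collect distinct sums.
a = -8: -8+-5=-13, -8+9=1
a = 0: 0+-5=-5, 0+9=9
a = 2: 2+-5=-3, 2+9=11
a = 3: 3+-5=-2, 3+9=12
a = 9: 9+-5=4, 9+9=18
Collecting distinct sums: A + B = {-13, -5, -3, -2, 1, 4, 9, 11, 12, 18}
|A + B| = 10

A + B = {-13, -5, -3, -2, 1, 4, 9, 11, 12, 18}


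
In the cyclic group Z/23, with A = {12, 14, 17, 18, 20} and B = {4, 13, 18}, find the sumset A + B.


Work in Z/23Z: reduce every sum a + b modulo 23.
Enumerate all 15 pairs:
a = 12: 12+4=16, 12+13=2, 12+18=7
a = 14: 14+4=18, 14+13=4, 14+18=9
a = 17: 17+4=21, 17+13=7, 17+18=12
a = 18: 18+4=22, 18+13=8, 18+18=13
a = 20: 20+4=1, 20+13=10, 20+18=15
Distinct residues collected: {1, 2, 4, 7, 8, 9, 10, 12, 13, 15, 16, 18, 21, 22}
|A + B| = 14 (out of 23 total residues).

A + B = {1, 2, 4, 7, 8, 9, 10, 12, 13, 15, 16, 18, 21, 22}


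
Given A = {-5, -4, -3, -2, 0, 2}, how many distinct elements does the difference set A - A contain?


A - A = {a - a' : a, a' ∈ A}; |A| = 6.
Bounds: 2|A|-1 ≤ |A - A| ≤ |A|² - |A| + 1, i.e. 11 ≤ |A - A| ≤ 31.
Note: 0 ∈ A - A always (from a - a). The set is symmetric: if d ∈ A - A then -d ∈ A - A.
Enumerate nonzero differences d = a - a' with a > a' (then include -d):
Positive differences: {1, 2, 3, 4, 5, 6, 7}
Full difference set: {0} ∪ (positive diffs) ∪ (negative diffs).
|A - A| = 1 + 2·7 = 15 (matches direct enumeration: 15).

|A - A| = 15


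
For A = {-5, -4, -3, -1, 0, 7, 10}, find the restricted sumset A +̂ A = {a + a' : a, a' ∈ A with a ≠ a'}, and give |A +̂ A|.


Restricted sumset: A +̂ A = {a + a' : a ∈ A, a' ∈ A, a ≠ a'}.
Equivalently, take A + A and drop any sum 2a that is achievable ONLY as a + a for a ∈ A (i.e. sums representable only with equal summands).
Enumerate pairs (a, a') with a < a' (symmetric, so each unordered pair gives one sum; this covers all a ≠ a'):
  -5 + -4 = -9
  -5 + -3 = -8
  -5 + -1 = -6
  -5 + 0 = -5
  -5 + 7 = 2
  -5 + 10 = 5
  -4 + -3 = -7
  -4 + -1 = -5
  -4 + 0 = -4
  -4 + 7 = 3
  -4 + 10 = 6
  -3 + -1 = -4
  -3 + 0 = -3
  -3 + 7 = 4
  -3 + 10 = 7
  -1 + 0 = -1
  -1 + 7 = 6
  -1 + 10 = 9
  0 + 7 = 7
  0 + 10 = 10
  7 + 10 = 17
Collected distinct sums: {-9, -8, -7, -6, -5, -4, -3, -1, 2, 3, 4, 5, 6, 7, 9, 10, 17}
|A +̂ A| = 17
(Reference bound: |A +̂ A| ≥ 2|A| - 3 for |A| ≥ 2, with |A| = 7 giving ≥ 11.)

|A +̂ A| = 17


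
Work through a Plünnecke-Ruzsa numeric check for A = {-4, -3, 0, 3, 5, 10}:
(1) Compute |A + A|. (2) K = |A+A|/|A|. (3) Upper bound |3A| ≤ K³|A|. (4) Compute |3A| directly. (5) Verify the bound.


|A| = 6.
Step 1: Compute A + A by enumerating all 36 pairs.
A + A = {-8, -7, -6, -4, -3, -1, 0, 1, 2, 3, 5, 6, 7, 8, 10, 13, 15, 20}, so |A + A| = 18.
Step 2: Doubling constant K = |A + A|/|A| = 18/6 = 18/6 ≈ 3.0000.
Step 3: Plünnecke-Ruzsa gives |3A| ≤ K³·|A| = (3.0000)³ · 6 ≈ 162.0000.
Step 4: Compute 3A = A + A + A directly by enumerating all triples (a,b,c) ∈ A³; |3A| = 34.
Step 5: Check 34 ≤ 162.0000? Yes ✓.

K = 18/6, Plünnecke-Ruzsa bound K³|A| ≈ 162.0000, |3A| = 34, inequality holds.


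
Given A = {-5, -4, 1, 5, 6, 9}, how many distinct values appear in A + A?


A + A = {a + a' : a, a' ∈ A}; |A| = 6.
General bounds: 2|A| - 1 ≤ |A + A| ≤ |A|(|A|+1)/2, i.e. 11 ≤ |A + A| ≤ 21.
Lower bound 2|A|-1 is attained iff A is an arithmetic progression.
Enumerate sums a + a' for a ≤ a' (symmetric, so this suffices):
a = -5: -5+-5=-10, -5+-4=-9, -5+1=-4, -5+5=0, -5+6=1, -5+9=4
a = -4: -4+-4=-8, -4+1=-3, -4+5=1, -4+6=2, -4+9=5
a = 1: 1+1=2, 1+5=6, 1+6=7, 1+9=10
a = 5: 5+5=10, 5+6=11, 5+9=14
a = 6: 6+6=12, 6+9=15
a = 9: 9+9=18
Distinct sums: {-10, -9, -8, -4, -3, 0, 1, 2, 4, 5, 6, 7, 10, 11, 12, 14, 15, 18}
|A + A| = 18

|A + A| = 18


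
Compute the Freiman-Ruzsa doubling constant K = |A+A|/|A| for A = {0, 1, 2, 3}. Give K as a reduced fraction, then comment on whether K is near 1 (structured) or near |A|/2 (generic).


|A| = 4.
Compute A + A by enumerating all 16 pairs.
A + A = {0, 1, 2, 3, 4, 5, 6}, so |A + A| = 7.
K = |A + A| / |A| = 7/4 (already in lowest terms) ≈ 1.7500.
Reference: AP of size 4 gives K = 7/4 ≈ 1.7500; a fully generic set of size 4 gives K ≈ 2.5000.

|A| = 4, |A + A| = 7, K = 7/4.


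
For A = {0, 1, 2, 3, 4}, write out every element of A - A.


A - A = {a - a' : a, a' ∈ A}.
Compute a - a' for each ordered pair (a, a'):
a = 0: 0-0=0, 0-1=-1, 0-2=-2, 0-3=-3, 0-4=-4
a = 1: 1-0=1, 1-1=0, 1-2=-1, 1-3=-2, 1-4=-3
a = 2: 2-0=2, 2-1=1, 2-2=0, 2-3=-1, 2-4=-2
a = 3: 3-0=3, 3-1=2, 3-2=1, 3-3=0, 3-4=-1
a = 4: 4-0=4, 4-1=3, 4-2=2, 4-3=1, 4-4=0
Collecting distinct values (and noting 0 appears from a-a):
A - A = {-4, -3, -2, -1, 0, 1, 2, 3, 4}
|A - A| = 9

A - A = {-4, -3, -2, -1, 0, 1, 2, 3, 4}


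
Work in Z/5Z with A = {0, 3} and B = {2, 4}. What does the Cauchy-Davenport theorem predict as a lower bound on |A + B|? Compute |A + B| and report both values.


Cauchy-Davenport: |A + B| ≥ min(p, |A| + |B| - 1) for A, B nonempty in Z/pZ.
|A| = 2, |B| = 2, p = 5.
CD lower bound = min(5, 2 + 2 - 1) = min(5, 3) = 3.
Compute A + B mod 5 directly:
a = 0: 0+2=2, 0+4=4
a = 3: 3+2=0, 3+4=2
A + B = {0, 2, 4}, so |A + B| = 3.
Verify: 3 ≥ 3? Yes ✓.

CD lower bound = 3, actual |A + B| = 3.


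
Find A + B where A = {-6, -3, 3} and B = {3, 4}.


A + B = {a + b : a ∈ A, b ∈ B}.
Enumerate all |A|·|B| = 3·2 = 6 pairs (a, b) and collect distinct sums.
a = -6: -6+3=-3, -6+4=-2
a = -3: -3+3=0, -3+4=1
a = 3: 3+3=6, 3+4=7
Collecting distinct sums: A + B = {-3, -2, 0, 1, 6, 7}
|A + B| = 6

A + B = {-3, -2, 0, 1, 6, 7}


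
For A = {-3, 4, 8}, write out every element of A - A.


A - A = {a - a' : a, a' ∈ A}.
Compute a - a' for each ordered pair (a, a'):
a = -3: -3--3=0, -3-4=-7, -3-8=-11
a = 4: 4--3=7, 4-4=0, 4-8=-4
a = 8: 8--3=11, 8-4=4, 8-8=0
Collecting distinct values (and noting 0 appears from a-a):
A - A = {-11, -7, -4, 0, 4, 7, 11}
|A - A| = 7

A - A = {-11, -7, -4, 0, 4, 7, 11}


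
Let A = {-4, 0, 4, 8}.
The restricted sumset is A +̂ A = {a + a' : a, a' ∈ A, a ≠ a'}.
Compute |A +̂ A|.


Restricted sumset: A +̂ A = {a + a' : a ∈ A, a' ∈ A, a ≠ a'}.
Equivalently, take A + A and drop any sum 2a that is achievable ONLY as a + a for a ∈ A (i.e. sums representable only with equal summands).
Enumerate pairs (a, a') with a < a' (symmetric, so each unordered pair gives one sum; this covers all a ≠ a'):
  -4 + 0 = -4
  -4 + 4 = 0
  -4 + 8 = 4
  0 + 4 = 4
  0 + 8 = 8
  4 + 8 = 12
Collected distinct sums: {-4, 0, 4, 8, 12}
|A +̂ A| = 5
(Reference bound: |A +̂ A| ≥ 2|A| - 3 for |A| ≥ 2, with |A| = 4 giving ≥ 5.)

|A +̂ A| = 5


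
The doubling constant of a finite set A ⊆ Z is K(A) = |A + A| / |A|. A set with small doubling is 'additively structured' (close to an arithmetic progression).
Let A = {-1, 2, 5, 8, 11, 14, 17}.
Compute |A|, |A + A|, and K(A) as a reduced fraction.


|A| = 7.
Compute A + A by enumerating all 49 pairs.
A + A = {-2, 1, 4, 7, 10, 13, 16, 19, 22, 25, 28, 31, 34}, so |A + A| = 13.
K = |A + A| / |A| = 13/7 (already in lowest terms) ≈ 1.8571.
Reference: AP of size 7 gives K = 13/7 ≈ 1.8571; a fully generic set of size 7 gives K ≈ 4.0000.

|A| = 7, |A + A| = 13, K = 13/7.


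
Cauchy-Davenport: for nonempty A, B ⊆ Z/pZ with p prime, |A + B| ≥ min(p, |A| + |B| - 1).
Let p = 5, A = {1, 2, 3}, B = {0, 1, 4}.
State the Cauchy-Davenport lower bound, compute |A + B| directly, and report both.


Cauchy-Davenport: |A + B| ≥ min(p, |A| + |B| - 1) for A, B nonempty in Z/pZ.
|A| = 3, |B| = 3, p = 5.
CD lower bound = min(5, 3 + 3 - 1) = min(5, 5) = 5.
Compute A + B mod 5 directly:
a = 1: 1+0=1, 1+1=2, 1+4=0
a = 2: 2+0=2, 2+1=3, 2+4=1
a = 3: 3+0=3, 3+1=4, 3+4=2
A + B = {0, 1, 2, 3, 4}, so |A + B| = 5.
Verify: 5 ≥ 5? Yes ✓.

CD lower bound = 5, actual |A + B| = 5.


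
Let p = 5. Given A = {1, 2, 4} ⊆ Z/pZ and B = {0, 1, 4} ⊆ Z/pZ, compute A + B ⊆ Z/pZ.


Work in Z/5Z: reduce every sum a + b modulo 5.
Enumerate all 9 pairs:
a = 1: 1+0=1, 1+1=2, 1+4=0
a = 2: 2+0=2, 2+1=3, 2+4=1
a = 4: 4+0=4, 4+1=0, 4+4=3
Distinct residues collected: {0, 1, 2, 3, 4}
|A + B| = 5 (out of 5 total residues).

A + B = {0, 1, 2, 3, 4}


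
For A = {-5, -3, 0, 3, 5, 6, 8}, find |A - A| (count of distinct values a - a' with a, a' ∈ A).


A - A = {a - a' : a, a' ∈ A}; |A| = 7.
Bounds: 2|A|-1 ≤ |A - A| ≤ |A|² - |A| + 1, i.e. 13 ≤ |A - A| ≤ 43.
Note: 0 ∈ A - A always (from a - a). The set is symmetric: if d ∈ A - A then -d ∈ A - A.
Enumerate nonzero differences d = a - a' with a > a' (then include -d):
Positive differences: {1, 2, 3, 5, 6, 8, 9, 10, 11, 13}
Full difference set: {0} ∪ (positive diffs) ∪ (negative diffs).
|A - A| = 1 + 2·10 = 21 (matches direct enumeration: 21).

|A - A| = 21


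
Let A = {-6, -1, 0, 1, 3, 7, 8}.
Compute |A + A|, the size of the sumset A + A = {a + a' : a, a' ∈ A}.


A + A = {a + a' : a, a' ∈ A}; |A| = 7.
General bounds: 2|A| - 1 ≤ |A + A| ≤ |A|(|A|+1)/2, i.e. 13 ≤ |A + A| ≤ 28.
Lower bound 2|A|-1 is attained iff A is an arithmetic progression.
Enumerate sums a + a' for a ≤ a' (symmetric, so this suffices):
a = -6: -6+-6=-12, -6+-1=-7, -6+0=-6, -6+1=-5, -6+3=-3, -6+7=1, -6+8=2
a = -1: -1+-1=-2, -1+0=-1, -1+1=0, -1+3=2, -1+7=6, -1+8=7
a = 0: 0+0=0, 0+1=1, 0+3=3, 0+7=7, 0+8=8
a = 1: 1+1=2, 1+3=4, 1+7=8, 1+8=9
a = 3: 3+3=6, 3+7=10, 3+8=11
a = 7: 7+7=14, 7+8=15
a = 8: 8+8=16
Distinct sums: {-12, -7, -6, -5, -3, -2, -1, 0, 1, 2, 3, 4, 6, 7, 8, 9, 10, 11, 14, 15, 16}
|A + A| = 21

|A + A| = 21


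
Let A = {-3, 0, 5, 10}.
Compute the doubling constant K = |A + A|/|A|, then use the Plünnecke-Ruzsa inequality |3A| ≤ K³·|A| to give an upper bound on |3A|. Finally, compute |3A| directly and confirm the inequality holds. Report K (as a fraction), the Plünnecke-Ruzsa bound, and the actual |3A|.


|A| = 4.
Step 1: Compute A + A by enumerating all 16 pairs.
A + A = {-6, -3, 0, 2, 5, 7, 10, 15, 20}, so |A + A| = 9.
Step 2: Doubling constant K = |A + A|/|A| = 9/4 = 9/4 ≈ 2.2500.
Step 3: Plünnecke-Ruzsa gives |3A| ≤ K³·|A| = (2.2500)³ · 4 ≈ 45.5625.
Step 4: Compute 3A = A + A + A directly by enumerating all triples (a,b,c) ∈ A³; |3A| = 16.
Step 5: Check 16 ≤ 45.5625? Yes ✓.

K = 9/4, Plünnecke-Ruzsa bound K³|A| ≈ 45.5625, |3A| = 16, inequality holds.


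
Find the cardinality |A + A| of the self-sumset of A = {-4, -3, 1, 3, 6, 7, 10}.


A + A = {a + a' : a, a' ∈ A}; |A| = 7.
General bounds: 2|A| - 1 ≤ |A + A| ≤ |A|(|A|+1)/2, i.e. 13 ≤ |A + A| ≤ 28.
Lower bound 2|A|-1 is attained iff A is an arithmetic progression.
Enumerate sums a + a' for a ≤ a' (symmetric, so this suffices):
a = -4: -4+-4=-8, -4+-3=-7, -4+1=-3, -4+3=-1, -4+6=2, -4+7=3, -4+10=6
a = -3: -3+-3=-6, -3+1=-2, -3+3=0, -3+6=3, -3+7=4, -3+10=7
a = 1: 1+1=2, 1+3=4, 1+6=7, 1+7=8, 1+10=11
a = 3: 3+3=6, 3+6=9, 3+7=10, 3+10=13
a = 6: 6+6=12, 6+7=13, 6+10=16
a = 7: 7+7=14, 7+10=17
a = 10: 10+10=20
Distinct sums: {-8, -7, -6, -3, -2, -1, 0, 2, 3, 4, 6, 7, 8, 9, 10, 11, 12, 13, 14, 16, 17, 20}
|A + A| = 22

|A + A| = 22


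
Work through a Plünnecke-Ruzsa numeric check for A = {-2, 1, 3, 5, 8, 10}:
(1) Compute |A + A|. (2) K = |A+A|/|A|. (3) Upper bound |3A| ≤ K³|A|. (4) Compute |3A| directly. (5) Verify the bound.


|A| = 6.
Step 1: Compute A + A by enumerating all 36 pairs.
A + A = {-4, -1, 1, 2, 3, 4, 6, 8, 9, 10, 11, 13, 15, 16, 18, 20}, so |A + A| = 16.
Step 2: Doubling constant K = |A + A|/|A| = 16/6 = 16/6 ≈ 2.6667.
Step 3: Plünnecke-Ruzsa gives |3A| ≤ K³·|A| = (2.6667)³ · 6 ≈ 113.7778.
Step 4: Compute 3A = A + A + A directly by enumerating all triples (a,b,c) ∈ A³; |3A| = 31.
Step 5: Check 31 ≤ 113.7778? Yes ✓.

K = 16/6, Plünnecke-Ruzsa bound K³|A| ≈ 113.7778, |3A| = 31, inequality holds.


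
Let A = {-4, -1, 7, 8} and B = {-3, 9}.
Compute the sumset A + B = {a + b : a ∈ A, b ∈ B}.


A + B = {a + b : a ∈ A, b ∈ B}.
Enumerate all |A|·|B| = 4·2 = 8 pairs (a, b) and collect distinct sums.
a = -4: -4+-3=-7, -4+9=5
a = -1: -1+-3=-4, -1+9=8
a = 7: 7+-3=4, 7+9=16
a = 8: 8+-3=5, 8+9=17
Collecting distinct sums: A + B = {-7, -4, 4, 5, 8, 16, 17}
|A + B| = 7

A + B = {-7, -4, 4, 5, 8, 16, 17}


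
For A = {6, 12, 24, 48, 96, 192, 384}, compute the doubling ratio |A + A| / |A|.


|A| = 7.
Compute A + A by enumerating all 49 pairs.
A + A = {12, 18, 24, 30, 36, 48, 54, 60, 72, 96, 102, 108, 120, 144, 192, 198, 204, 216, 240, 288, 384, 390, 396, 408, 432, 480, 576, 768}, so |A + A| = 28.
K = |A + A| / |A| = 28/7 = 4/1 ≈ 4.0000.
Reference: AP of size 7 gives K = 13/7 ≈ 1.8571; a fully generic set of size 7 gives K ≈ 4.0000.

|A| = 7, |A + A| = 28, K = 28/7 = 4/1.


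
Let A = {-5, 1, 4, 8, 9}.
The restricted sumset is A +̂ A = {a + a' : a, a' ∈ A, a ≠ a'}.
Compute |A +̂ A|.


Restricted sumset: A +̂ A = {a + a' : a ∈ A, a' ∈ A, a ≠ a'}.
Equivalently, take A + A and drop any sum 2a that is achievable ONLY as a + a for a ∈ A (i.e. sums representable only with equal summands).
Enumerate pairs (a, a') with a < a' (symmetric, so each unordered pair gives one sum; this covers all a ≠ a'):
  -5 + 1 = -4
  -5 + 4 = -1
  -5 + 8 = 3
  -5 + 9 = 4
  1 + 4 = 5
  1 + 8 = 9
  1 + 9 = 10
  4 + 8 = 12
  4 + 9 = 13
  8 + 9 = 17
Collected distinct sums: {-4, -1, 3, 4, 5, 9, 10, 12, 13, 17}
|A +̂ A| = 10
(Reference bound: |A +̂ A| ≥ 2|A| - 3 for |A| ≥ 2, with |A| = 5 giving ≥ 7.)

|A +̂ A| = 10
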